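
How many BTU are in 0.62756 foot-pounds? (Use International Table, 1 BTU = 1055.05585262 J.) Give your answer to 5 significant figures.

0.00080646 BTU

1 ft·lbf = 0.00128507 British thermal units.
Thus 0.62756 × 0.00128507 ≈ 0.00080646 BTU.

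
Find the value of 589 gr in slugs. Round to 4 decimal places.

0.0026 slug

1 grain = 4.44014e-6 slug.
So 589 × 4.44014e-6 ≈ 0.0026 slug.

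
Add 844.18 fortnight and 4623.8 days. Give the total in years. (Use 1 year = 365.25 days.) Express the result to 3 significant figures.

45.0 years

844.18 fortnight = 32.3573 yr and 4623.8 d = 12.6593 yr.
32.3573 + 12.6593 ≈ 45.0 yr.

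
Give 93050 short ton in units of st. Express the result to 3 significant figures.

1 short ton = 142.857 st.
Thus 93050 × 142.857 ≈ 1.33 × 10^7 st.

1.33 × 10^7 stone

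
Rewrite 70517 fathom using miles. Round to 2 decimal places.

1 fathom = 0.00113636 miles.
So 70517 × 0.00113636 ≈ 80.13 mi.

80.13 miles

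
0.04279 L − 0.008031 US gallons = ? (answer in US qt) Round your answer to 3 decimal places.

0.013 US qt

0.04279 L = 0.0452157 US qt and 0.008031 US gal = 0.0321240 US qt.
0.0452157 − 0.0321240 ≈ 0.013 US qt.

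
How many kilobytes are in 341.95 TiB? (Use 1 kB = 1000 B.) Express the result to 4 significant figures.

1 tebibyte = 1.09951 × 10^9 kB.
Thus 341.95 × 1.09951 × 10^9 ≈ 3.760 × 10^11 kB.

3.760 × 10^11 kilobytes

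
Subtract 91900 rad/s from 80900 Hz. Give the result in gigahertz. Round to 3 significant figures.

80900 Hz = 8.09000 × 10^-5 GHz and 91900 rad/s = 1.46263 × 10^-5 GHz.
8.09000 × 10^-5 − 1.46263 × 10^-5 ≈ 6.63 × 10^-5 GHz.

6.63 × 10^-5 GHz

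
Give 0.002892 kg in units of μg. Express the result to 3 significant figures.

2.89e+6 μg

1 kg = 1.00000e+9 μg.
Thus 0.002892 × 1.00000e+9 ≈ 2.89e+6 μg.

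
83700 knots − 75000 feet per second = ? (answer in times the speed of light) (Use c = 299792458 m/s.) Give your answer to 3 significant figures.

6.74 × 10^-5 times the speed of light

83700 kn = 0.000143629 c and 75000 ft/s = 7.62528 × 10^-5 c.
0.000143629 − 7.62528 × 10^-5 ≈ 6.74 × 10^-5 c.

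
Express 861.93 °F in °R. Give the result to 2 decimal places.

°R = °F + 459.67.
Applying the formula gives 1321.60 °R.

1321.60 °R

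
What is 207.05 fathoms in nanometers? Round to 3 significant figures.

1 fathom = 1.82880 × 10^9 nanometers.
207.05 × 1.82880 × 10^9 ≈ 3.79 × 10^11 nm.

3.79 × 10^11 nanometers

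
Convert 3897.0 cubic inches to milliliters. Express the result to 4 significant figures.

63860 milliliters

1 in³ = 16.3871 mL.
3897.0 × 16.3871 ≈ 63860 mL.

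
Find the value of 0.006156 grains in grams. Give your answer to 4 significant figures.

0.0003989 grams

1 gr = 0.0647989 g.
So 0.006156 × 0.0647989 ≈ 0.0003989 g.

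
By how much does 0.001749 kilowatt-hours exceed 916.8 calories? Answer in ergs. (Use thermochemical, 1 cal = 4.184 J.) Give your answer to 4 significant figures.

0.001749 kWh = 6.29640e+10 erg and 916.8 cal = 3.83589e+10 erg.
6.29640e+10 − 3.83589e+10 ≈ 2.461e+10 erg.

2.461e+10 erg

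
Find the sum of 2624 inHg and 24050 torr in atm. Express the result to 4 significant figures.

2624 inHg = 87.6969 atm and 24050 torr = 31.6447 atm.
87.6969 + 31.6447 ≈ 119.3 atm.

119.3 atm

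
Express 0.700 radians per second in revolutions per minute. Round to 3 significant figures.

6.68 rpm

1 rad/s = 9.54930 rpm.
0.700 × 9.54930 ≈ 6.68 rpm.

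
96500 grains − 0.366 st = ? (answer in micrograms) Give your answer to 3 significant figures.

3.93e+9 μg

96500 gr = 6.25309e+9 μg and 0.366 st = 2.32421e+9 μg.
6.25309e+9 − 2.32421e+9 ≈ 3.93e+9 μg.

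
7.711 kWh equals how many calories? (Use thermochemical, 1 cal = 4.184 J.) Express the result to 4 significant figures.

1 kilowatt-hour = 860421 cal.
7.711 × 860421 ≈ 6.635e+6 cal.

6.635e+6 calories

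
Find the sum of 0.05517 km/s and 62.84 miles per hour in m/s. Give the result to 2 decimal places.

0.05517 km/s = 55.1700 m/s and 62.84 mph = 28.0920 m/s.
55.1700 + 28.0920 ≈ 83.26 m/s.

83.26 meters per second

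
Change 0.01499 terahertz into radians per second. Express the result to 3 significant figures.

9.42 × 10^10 rad/s

1 THz = 6.28319 × 10^12 radians per second.
0.01499 × 6.28319 × 10^12 ≈ 9.42 × 10^10 rad/s.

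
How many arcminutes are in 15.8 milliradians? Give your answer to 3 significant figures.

1 mrad = 3.43775 arcminutes.
15.8 × 3.43775 ≈ 54.3 arcmin.

54.3 arcminutes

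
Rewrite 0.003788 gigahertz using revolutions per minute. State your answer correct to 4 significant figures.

1 GHz = 6.00000e+10 rpm.
0.003788 × 6.00000e+10 ≈ 2.273e+8 rpm.

2.273e+8 rpm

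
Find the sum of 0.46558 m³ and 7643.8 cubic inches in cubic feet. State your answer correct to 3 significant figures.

20.9 ft³

0.46558 m³ = 16.4418 ft³ and 7643.8 in³ = 4.42350 ft³.
16.4418 + 4.42350 ≈ 20.9 ft³.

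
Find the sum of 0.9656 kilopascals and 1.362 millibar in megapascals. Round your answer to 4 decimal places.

0.9656 kPa = 0.000965600 MPa and 1.362 mbar = 0.000136200 MPa.
0.000965600 + 0.000136200 ≈ 0.0011 MPa.

0.0011 MPa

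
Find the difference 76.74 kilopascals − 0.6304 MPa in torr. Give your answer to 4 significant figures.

-4153 torr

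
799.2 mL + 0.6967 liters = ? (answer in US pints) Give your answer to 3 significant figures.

3.16 US pt

799.2 mL = 1.68901 US pt and 0.6967 L = 1.47239 US pt.
1.68901 + 1.47239 ≈ 3.16 US pt.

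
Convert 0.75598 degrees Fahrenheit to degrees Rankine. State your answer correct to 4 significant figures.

460.4 degrees Rankine

°R = °F + 459.67.
Applying the formula gives 460.4 °R.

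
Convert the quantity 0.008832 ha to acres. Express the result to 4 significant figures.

0.02182 acre

1 hectare = 2.47105 acre.
Thus 0.008832 × 2.47105 ≈ 0.02182 acre.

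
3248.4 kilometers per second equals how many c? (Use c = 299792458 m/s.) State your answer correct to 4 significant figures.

0.01084 c

1 kilometer per second = 3.33564 × 10^-6 times the speed of light.
So 3248.4 × 3.33564 × 10^-6 ≈ 0.01084 c.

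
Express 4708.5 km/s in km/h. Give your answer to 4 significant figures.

1.695 × 10^7 kilometers per hour

1 kilometer per second = 3600.00 km/h.
So 4708.5 × 3600.00 ≈ 1.695 × 10^7 km/h.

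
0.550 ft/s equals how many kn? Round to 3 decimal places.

1 ft/s = 0.592484 knots.
So 0.550 × 0.592484 ≈ 0.326 kn.

0.326 kn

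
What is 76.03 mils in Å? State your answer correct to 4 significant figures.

1.931 × 10^7 Å

1 mil = 254000 angstroms.
76.03 × 254000 ≈ 1.931 × 10^7 Å.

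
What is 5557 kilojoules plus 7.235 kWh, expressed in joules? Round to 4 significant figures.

3.160e+7 J

5557 kJ = 5.55700e+6 J and 7.235 kWh = 2.60460e+7 J.
5.55700e+6 + 2.60460e+7 ≈ 3.160e+7 J.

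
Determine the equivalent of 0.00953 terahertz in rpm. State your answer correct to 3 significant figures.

5.72e+11 revolutions per minute

1 terahertz = 6.00000e+13 revolutions per minute.
Then 0.00953 × 6.00000e+13 ≈ 5.72e+11 rpm.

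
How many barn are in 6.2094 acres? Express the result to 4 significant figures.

1 acre = 4.04686e+31 barns.
Then 6.2094 × 4.04686e+31 ≈ 2.513e+32 barn.

2.513e+32 barn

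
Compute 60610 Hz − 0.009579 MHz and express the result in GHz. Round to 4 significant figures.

5.103e-5 GHz

60610 Hz = 6.06100e-5 GHz and 0.009579 MHz = 9.57900e-6 GHz.
6.06100e-5 − 9.57900e-6 ≈ 5.103e-5 GHz.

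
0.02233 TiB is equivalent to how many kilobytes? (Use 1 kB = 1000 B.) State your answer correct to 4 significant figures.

2.455e+7 kilobytes

1 tebibyte = 1.09951e+9 kilobytes.
So 0.02233 × 1.09951e+9 ≈ 2.455e+7 kB.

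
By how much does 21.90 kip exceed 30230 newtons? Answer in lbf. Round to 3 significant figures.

15100 pounds-force

21.90 kip = 21900.0 lbf and 30230 N = 6795.97 lbf.
21900.0 − 6795.97 ≈ 15100 lbf.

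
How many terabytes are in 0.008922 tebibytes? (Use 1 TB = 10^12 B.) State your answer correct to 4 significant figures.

1 TiB = 1.09951 terabytes.
Thus 0.008922 × 1.09951 ≈ 0.009810 TB.

0.009810 TB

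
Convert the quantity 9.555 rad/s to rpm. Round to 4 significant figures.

91.24 rpm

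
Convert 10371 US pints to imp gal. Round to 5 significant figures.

1079.5 imp gal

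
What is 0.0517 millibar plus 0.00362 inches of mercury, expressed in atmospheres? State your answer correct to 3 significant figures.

0.0517 mbar = 5.10239e-5 atm and 0.00362 inHg = 0.000120984 atm.
5.10239e-5 + 0.000120984 ≈ 0.000172 atm.

0.000172 atmospheres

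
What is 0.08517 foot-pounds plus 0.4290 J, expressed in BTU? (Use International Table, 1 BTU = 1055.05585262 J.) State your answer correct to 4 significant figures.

0.0005161 BTU

0.08517 ft·lbf = 0.000109449 BTU and 0.4290 J = 0.000406614 BTU.
0.000109449 + 0.000406614 ≈ 0.0005161 BTU.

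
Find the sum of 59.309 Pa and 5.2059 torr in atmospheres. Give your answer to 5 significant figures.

0.0074352 atmospheres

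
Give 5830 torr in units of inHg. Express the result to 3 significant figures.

1 torr = 0.0393701 inHg.
So 5830 × 0.0393701 ≈ 230 inHg.

230 inHg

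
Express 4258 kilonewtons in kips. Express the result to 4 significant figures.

1 kN = 0.224809 kip.
Then 4258 × 0.224809 ≈ 957.2 kip.

957.2 kip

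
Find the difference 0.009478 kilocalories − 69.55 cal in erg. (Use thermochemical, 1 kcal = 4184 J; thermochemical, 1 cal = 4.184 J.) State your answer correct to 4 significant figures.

0.009478 kcal = 3.96560e+8 erg and 69.55 cal = 2.90997e+9 erg.
3.96560e+8 − 2.90997e+9 ≈ -2.513e+9 erg.

-2.513e+9 ergs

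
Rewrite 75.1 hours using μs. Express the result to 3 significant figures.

1 hour = 3.60000 × 10^9 μs.
Then 75.1 × 3.60000 × 10^9 ≈ 2.70 × 10^11 μs.

2.70 × 10^11 μs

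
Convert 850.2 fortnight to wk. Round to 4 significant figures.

1 fortnight = 2.00000 wk.
850.2 × 2.00000 ≈ 1700 wk.

1700 wk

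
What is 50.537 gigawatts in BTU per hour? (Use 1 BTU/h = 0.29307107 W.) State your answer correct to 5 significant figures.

1.7244 × 10^11 BTU/h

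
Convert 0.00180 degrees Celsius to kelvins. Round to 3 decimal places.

K = °C + 273.15.
Applying the formula gives 273.152 K.

273.152 K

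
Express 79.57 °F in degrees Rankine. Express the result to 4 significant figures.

°R = °F + 459.67.
Applying the formula gives 539.2 °R.

539.2 degrees Rankine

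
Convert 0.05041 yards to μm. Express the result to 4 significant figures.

46090 μm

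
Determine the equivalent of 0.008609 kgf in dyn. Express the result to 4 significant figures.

8443 dyn

1 kilogram-force = 980665 dynes.
So 0.008609 × 980665 ≈ 8443 dyn.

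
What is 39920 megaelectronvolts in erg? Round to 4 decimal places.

1 MeV = 1.60218 × 10^-6 erg.
Then 39920 × 1.60218 × 10^-6 ≈ 0.0640 erg.

0.0640 erg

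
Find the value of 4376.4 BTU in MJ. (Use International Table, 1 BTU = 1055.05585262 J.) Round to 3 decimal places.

4.617 MJ

1 British thermal unit = 0.00105506 MJ.
Then 4376.4 × 0.00105506 ≈ 4.617 MJ.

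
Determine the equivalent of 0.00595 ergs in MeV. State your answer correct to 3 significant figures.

3710 MeV

1 erg = 624151 megaelectronvolts.
0.00595 × 624151 ≈ 3710 MeV.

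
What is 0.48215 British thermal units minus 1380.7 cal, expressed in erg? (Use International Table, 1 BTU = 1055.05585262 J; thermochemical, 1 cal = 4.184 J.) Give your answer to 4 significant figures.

0.48215 BTU = 5.08695e+9 erg and 1380.7 cal = 5.77685e+10 erg.
5.08695e+9 − 5.77685e+10 ≈ -5.268e+10 erg.

-5.268e+10 ergs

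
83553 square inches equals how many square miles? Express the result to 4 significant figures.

1 in² = 2.49098 × 10^-10 mi².
83553 × 2.49098 × 10^-10 ≈ 2.081 × 10^-5 mi².

2.081 × 10^-5 mi²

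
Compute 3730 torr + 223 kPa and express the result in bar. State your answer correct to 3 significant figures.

3730 torr = 4.97292 bar and 223 kPa = 2.23000 bar.
4.97292 + 2.23000 ≈ 7.20 bar.

7.20 bar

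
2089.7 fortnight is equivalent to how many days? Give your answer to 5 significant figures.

29256 days

1 fortnight = 14.0000 days.
2089.7 × 14.0000 ≈ 29256 d.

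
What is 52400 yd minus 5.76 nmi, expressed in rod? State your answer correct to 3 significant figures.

52400 yd = 9527.27 rod and 5.76 nmi = 2121.12 rod.
9527.27 − 2121.12 ≈ 7410 rod.

7410 rods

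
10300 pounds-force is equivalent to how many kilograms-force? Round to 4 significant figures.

1 lbf = 0.453592 kilograms-force.
So 10300 × 0.453592 ≈ 4672 kgf.

4672 kgf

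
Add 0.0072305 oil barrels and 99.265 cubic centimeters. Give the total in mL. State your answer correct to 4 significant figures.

0.0072305 bbl = 1149.56 mL and 99.265 cm³ = 99.2650 mL.
1149.56 + 99.2650 ≈ 1249 mL.

1249 milliliters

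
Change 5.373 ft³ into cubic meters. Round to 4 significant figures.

0.1521 cubic meters

1 cubic foot = 0.0283168 cubic meters.
So 5.373 × 0.0283168 ≈ 0.1521 m³.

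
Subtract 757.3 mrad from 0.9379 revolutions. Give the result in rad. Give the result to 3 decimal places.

5.136 rad

0.9379 rev = 5.89300 rad and 757.3 mrad = 0.757300 rad.
5.89300 − 0.757300 ≈ 5.136 rad.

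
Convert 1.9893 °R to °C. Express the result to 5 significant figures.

°R = (°C + 273.15) × 9/5.
Applying the formula gives -272.04 °C.

-272.04 degrees Celsius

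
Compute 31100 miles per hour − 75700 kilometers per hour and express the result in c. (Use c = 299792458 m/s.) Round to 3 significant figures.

-2.38 × 10^-5 c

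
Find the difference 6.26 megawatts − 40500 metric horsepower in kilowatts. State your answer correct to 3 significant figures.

-23500 kW

6.26 MW = 6260.00 kW and 40500 PS = 29787.7 kW.
6260.00 − 29787.7 ≈ -23500 kW.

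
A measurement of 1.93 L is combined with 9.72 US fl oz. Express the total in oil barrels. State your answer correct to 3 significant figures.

1.93 L = 0.0121393 bbl and 9.72 US fl oz = 0.00180804 bbl.
0.0121393 + 0.00180804 ≈ 0.0139 bbl.

0.0139 bbl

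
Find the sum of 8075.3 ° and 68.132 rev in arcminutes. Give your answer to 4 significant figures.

1.956e+6 arcminutes

8075.3 ° = 484518 arcmin and 68.132 rev = 1.47165e+6 arcmin.
484518 + 1.47165e+6 ≈ 1.956e+6 arcmin.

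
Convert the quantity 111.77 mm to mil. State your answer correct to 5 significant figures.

4400.4 mils

1 millimeter = 39.3701 mils.
111.77 × 39.3701 ≈ 4400.4 mil.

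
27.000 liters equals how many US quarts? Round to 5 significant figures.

1 liter = 1.05669 US qt.
So 27.000 × 1.05669 ≈ 28.531 US qt.

28.531 US qt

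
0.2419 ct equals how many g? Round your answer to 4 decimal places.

0.0484 g

1 carat = 0.200000 g.
0.2419 × 0.200000 ≈ 0.0484 g.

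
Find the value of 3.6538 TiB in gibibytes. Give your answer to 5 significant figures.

3741.5 GiB

1 TiB = 1024.00 GiB.
Thus 3.6538 × 1024.00 ≈ 3741.5 GiB.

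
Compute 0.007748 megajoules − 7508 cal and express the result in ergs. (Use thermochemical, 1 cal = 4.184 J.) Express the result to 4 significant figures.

0.007748 MJ = 7.74800e+10 erg and 7508 cal = 3.14135e+11 erg.
7.74800e+10 − 3.14135e+11 ≈ -2.367e+11 erg.

-2.367e+11 ergs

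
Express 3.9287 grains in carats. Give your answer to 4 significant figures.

1.273 carats

1 grain = 0.323995 carats.
Thus 3.9287 × 0.323995 ≈ 1.273 ct.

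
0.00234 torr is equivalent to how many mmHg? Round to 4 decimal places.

0.0023 mmHg

1 torr = 1.00000 mmHg.
0.00234 × 1.00000 ≈ 0.0023 mmHg.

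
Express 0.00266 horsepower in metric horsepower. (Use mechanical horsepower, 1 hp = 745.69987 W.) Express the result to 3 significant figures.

0.00270 PS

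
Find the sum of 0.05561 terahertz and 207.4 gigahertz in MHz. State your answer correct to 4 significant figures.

263000 MHz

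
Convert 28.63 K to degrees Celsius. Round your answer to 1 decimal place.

-244.5 °C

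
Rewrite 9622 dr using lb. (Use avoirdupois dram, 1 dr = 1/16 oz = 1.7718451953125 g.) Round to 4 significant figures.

1 dr = 0.00390625 lb.
9622 × 0.00390625 ≈ 37.59 lb.

37.59 lb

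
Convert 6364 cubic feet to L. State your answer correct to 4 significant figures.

180200 liters

1 cubic foot = 28.3168 L.
Then 6364 × 28.3168 ≈ 180200 L.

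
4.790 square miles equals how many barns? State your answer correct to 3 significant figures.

1.24 × 10^35 barn

1 square mile = 2.58999 × 10^34 barn.
Then 4.790 × 2.58999 × 10^34 ≈ 1.24 × 10^35 barn.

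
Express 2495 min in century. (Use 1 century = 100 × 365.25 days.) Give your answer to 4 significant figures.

1 minute = 1.90129 × 10^-8 centuries.
Thus 2495 × 1.90129 × 10^-8 ≈ 4.744 × 10^-5 century.

4.744 × 10^-5 century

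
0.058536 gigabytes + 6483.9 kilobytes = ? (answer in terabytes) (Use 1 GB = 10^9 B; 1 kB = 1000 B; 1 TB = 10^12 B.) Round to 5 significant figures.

6.5020e-5 TB

0.058536 GB = 5.85360e-5 TB and 6483.9 kB = 6.48390e-6 TB.
5.85360e-5 + 6.48390e-6 ≈ 6.5020e-5 TB.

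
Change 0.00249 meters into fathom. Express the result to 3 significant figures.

0.00136 fathom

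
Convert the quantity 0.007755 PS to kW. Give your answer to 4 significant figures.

0.005704 kilowatts

1 PS = 0.735499 kW.
So 0.007755 × 0.735499 ≈ 0.005704 kW.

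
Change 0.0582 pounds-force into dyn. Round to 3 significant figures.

1 lbf = 444822 dynes.
So 0.0582 × 444822 ≈ 25900 dyn.

25900 dynes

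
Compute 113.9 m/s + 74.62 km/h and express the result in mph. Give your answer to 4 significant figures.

301.2 mph

113.9 m/s = 254.787 mph and 74.62 km/h = 46.3667 mph.
254.787 + 46.3667 ≈ 301.2 mph.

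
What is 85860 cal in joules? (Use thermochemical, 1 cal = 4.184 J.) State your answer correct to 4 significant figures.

1 calorie = 4.18400 J.
So 85860 × 4.18400 ≈ 359200 J.

359200 J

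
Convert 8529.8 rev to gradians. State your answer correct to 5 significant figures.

3.4119e+6 gradians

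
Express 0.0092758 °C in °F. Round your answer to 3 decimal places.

°C = (°F − 32) × 5/9.
Applying the formula gives 32.017 °F.

32.017 degrees Fahrenheit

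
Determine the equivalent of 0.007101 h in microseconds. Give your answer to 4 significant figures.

1 hour = 3.60000 × 10^9 microseconds.
So 0.007101 × 3.60000 × 10^9 ≈ 2.556 × 10^7 μs.

2.556 × 10^7 microseconds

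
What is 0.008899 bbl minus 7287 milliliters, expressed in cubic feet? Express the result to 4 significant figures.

-0.2074 cubic feet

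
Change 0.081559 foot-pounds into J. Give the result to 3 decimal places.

1 foot-pound = 1.35582 joules.
So 0.081559 × 1.35582 ≈ 0.111 J.

0.111 joules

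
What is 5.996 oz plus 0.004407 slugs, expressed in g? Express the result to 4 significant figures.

234.3 g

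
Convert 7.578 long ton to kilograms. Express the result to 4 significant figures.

1 long ton = 1016.05 kilograms.
Thus 7.578 × 1016.05 ≈ 7700 kg.

7700 kg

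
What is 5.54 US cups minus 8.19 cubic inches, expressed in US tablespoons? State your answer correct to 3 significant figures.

5.54 US cup = 88.6400 US tbsp and 8.19 in³ = 9.07636 US tbsp.
88.6400 − 9.07636 ≈ 79.6 US tbsp.

79.6 US tbsp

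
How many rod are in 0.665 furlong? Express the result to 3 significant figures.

1 furlong = 40.0000 rod.
Thus 0.665 × 40.0000 ≈ 26.6 rod.

26.6 rod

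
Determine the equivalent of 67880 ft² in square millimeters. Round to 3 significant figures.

6.31e+9 mm²

1 ft² = 92903.0 mm².
67880 × 92903.0 ≈ 6.31e+9 mm².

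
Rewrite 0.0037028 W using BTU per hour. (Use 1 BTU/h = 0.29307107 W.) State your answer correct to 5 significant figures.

0.012634 BTU/h

1 watt = 3.41214 BTU/h.
So 0.0037028 × 3.41214 ≈ 0.012634 BTU/h.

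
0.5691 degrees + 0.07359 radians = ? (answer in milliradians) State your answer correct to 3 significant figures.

83.5 mrad

0.5691 ° = 9.93267 mrad and 0.07359 rad = 73.5900 mrad.
9.93267 + 73.5900 ≈ 83.5 mrad.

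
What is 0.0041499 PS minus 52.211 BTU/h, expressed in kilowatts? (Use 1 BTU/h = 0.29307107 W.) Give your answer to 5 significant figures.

0.0041499 PS = 0.00305225 kW and 52.211 BTU/h = 0.0153015 kW.
0.00305225 − 0.0153015 ≈ -0.012249 kW.

-0.012249 kilowatts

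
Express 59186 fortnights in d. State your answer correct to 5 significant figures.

1 fortnight = 14.0000 d.
59186 × 14.0000 ≈ 828600 d.

828600 d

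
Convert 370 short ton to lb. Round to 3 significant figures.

1 short ton = 2000.00 pounds.
So 370 × 2000.00 ≈ 740000 lb.

740000 lb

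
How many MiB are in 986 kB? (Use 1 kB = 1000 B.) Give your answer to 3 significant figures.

0.940 mebibytes

1 kilobyte = 0.000953674 MiB.
986 × 0.000953674 ≈ 0.940 MiB.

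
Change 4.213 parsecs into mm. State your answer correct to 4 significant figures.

1.300e+20 millimeters

1 parsec = 3.08568e+19 mm.
4.213 × 3.08568e+19 ≈ 1.300e+20 mm.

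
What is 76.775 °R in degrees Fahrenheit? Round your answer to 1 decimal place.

-382.9 degrees Fahrenheit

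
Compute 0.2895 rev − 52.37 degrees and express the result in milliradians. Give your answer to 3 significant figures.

905 milliradians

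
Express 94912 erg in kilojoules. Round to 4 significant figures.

9.491 × 10^-6 kJ

1 erg = 1.00000 × 10^-10 kJ.
Thus 94912 × 1.00000 × 10^-10 ≈ 9.491 × 10^-6 kJ.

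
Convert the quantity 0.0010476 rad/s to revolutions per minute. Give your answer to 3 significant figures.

1 radian per second = 9.54930 rpm.
So 0.0010476 × 9.54930 ≈ 0.0100 rpm.

0.0100 rpm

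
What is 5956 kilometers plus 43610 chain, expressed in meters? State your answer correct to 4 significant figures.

5956 km = 5.95600e+6 m and 43610 chain = 877294 m.
5.95600e+6 + 877294 ≈ 6.833e+6 m.

6.833e+6 meters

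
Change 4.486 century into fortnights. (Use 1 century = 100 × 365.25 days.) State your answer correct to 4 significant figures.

1 century = 2608.93 fortnight.
Then 4.486 × 2608.93 ≈ 11700 fortnight.

11700 fortnight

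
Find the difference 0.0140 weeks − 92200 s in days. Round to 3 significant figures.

0.0140 wk = 0.0980000 d and 92200 s = 1.06713 d.
0.0980000 − 1.06713 ≈ -0.969 d.

-0.969 days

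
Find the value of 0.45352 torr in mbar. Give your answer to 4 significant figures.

0.6046 millibar

1 torr = 1.33322 mbar.
Thus 0.45352 × 1.33322 ≈ 0.6046 mbar.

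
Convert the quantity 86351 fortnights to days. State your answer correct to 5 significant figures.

1 fortnight = 14.0000 d.
86351 × 14.0000 ≈ 1.2089e+6 d.

1.2089e+6 days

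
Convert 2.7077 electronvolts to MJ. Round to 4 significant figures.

4.338e-25 megajoules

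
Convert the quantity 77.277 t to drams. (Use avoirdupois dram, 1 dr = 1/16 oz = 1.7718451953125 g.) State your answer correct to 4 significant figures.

1 metric ton = 564383 drams.
So 77.277 × 564383 ≈ 4.361e+7 dr.

4.361e+7 dr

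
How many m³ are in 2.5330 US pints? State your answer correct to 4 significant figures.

1 US pt = 0.000473176 cubic meters.
Thus 2.5330 × 0.000473176 ≈ 0.001199 m³.

0.001199 m³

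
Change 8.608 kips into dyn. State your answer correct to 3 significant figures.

3.83 × 10^9 dyn

1 kip = 4.44822 × 10^8 dynes.
So 8.608 × 4.44822 × 10^8 ≈ 3.83 × 10^9 dyn.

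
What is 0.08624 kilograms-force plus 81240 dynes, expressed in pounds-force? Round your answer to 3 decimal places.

0.373 lbf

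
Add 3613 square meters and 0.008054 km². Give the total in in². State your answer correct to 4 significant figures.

1.808e+7 square inches

3613 m² = 5.60016e+6 in² and 0.008054 km² = 1.24837e+7 in².
5.60016e+6 + 1.24837e+7 ≈ 1.808e+7 in².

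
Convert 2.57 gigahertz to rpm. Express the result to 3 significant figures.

1.54e+11 rpm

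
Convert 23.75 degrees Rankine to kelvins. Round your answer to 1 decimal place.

13.2 K

°R = K × 9/5.
Applying the formula gives 13.2 K.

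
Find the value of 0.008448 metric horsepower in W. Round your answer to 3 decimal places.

6.213 watts

1 metric horsepower = 735.499 watts.
Thus 0.008448 × 735.499 ≈ 6.213 W.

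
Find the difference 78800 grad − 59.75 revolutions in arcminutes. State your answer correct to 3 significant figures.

78800 grad = 4.25520 × 10^6 arcmin and 59.75 rev = 1.29060 × 10^6 arcmin.
4.25520 × 10^6 − 1.29060 × 10^6 ≈ 2.96 × 10^6 arcmin.

2.96 × 10^6 arcminutes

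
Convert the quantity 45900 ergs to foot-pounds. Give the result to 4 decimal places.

0.0034 ft·lbf

1 erg = 7.37562e-8 ft·lbf.
Then 45900 × 7.37562e-8 ≈ 0.0034 ft·lbf.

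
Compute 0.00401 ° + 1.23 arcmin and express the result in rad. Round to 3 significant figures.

0.00401 ° = 6.99877e-5 rad and 1.23 arcmin = 0.000357792 rad.
6.99877e-5 + 0.000357792 ≈ 0.000428 rad.

0.000428 radians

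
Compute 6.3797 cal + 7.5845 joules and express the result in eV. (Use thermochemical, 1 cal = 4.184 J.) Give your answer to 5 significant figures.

6.3797 cal = 1.66603e+20 eV and 7.5845 J = 4.73387e+19 eV.
1.66603e+20 + 4.73387e+19 ≈ 2.1394e+20 eV.

2.1394e+20 electronvolts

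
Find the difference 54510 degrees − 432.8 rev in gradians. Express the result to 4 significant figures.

-112600 gradians

54510 ° = 60566.7 grad and 432.8 rev = 173120 grad.
60566.7 − 173120 ≈ -112600 grad.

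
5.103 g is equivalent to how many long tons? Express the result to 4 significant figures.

5.022 × 10^-6 long ton

1 gram = 9.84207 × 10^-7 long ton.
Thus 5.103 × 9.84207 × 10^-7 ≈ 5.022 × 10^-6 long ton.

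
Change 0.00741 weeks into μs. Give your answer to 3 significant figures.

1 wk = 6.04800 × 10^11 microseconds.
0.00741 × 6.04800 × 10^11 ≈ 4.48 × 10^9 μs.

4.48 × 10^9 μs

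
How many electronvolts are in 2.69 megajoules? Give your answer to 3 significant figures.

1.68e+25 electronvolts

1 MJ = 6.24151e+24 electronvolts.
So 2.69 × 6.24151e+24 ≈ 1.68e+25 eV.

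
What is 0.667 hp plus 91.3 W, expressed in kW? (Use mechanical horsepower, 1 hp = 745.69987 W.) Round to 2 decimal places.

0.59 kilowatts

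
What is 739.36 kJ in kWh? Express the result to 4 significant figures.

1 kJ = 0.000277778 kWh.
739.36 × 0.000277778 ≈ 0.2054 kWh.

0.2054 kWh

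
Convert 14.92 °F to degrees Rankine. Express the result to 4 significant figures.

474.6 °R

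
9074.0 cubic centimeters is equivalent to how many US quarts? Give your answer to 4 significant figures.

1 cm³ = 0.00105669 US quarts.
9074.0 × 0.00105669 ≈ 9.588 US qt.

9.588 US qt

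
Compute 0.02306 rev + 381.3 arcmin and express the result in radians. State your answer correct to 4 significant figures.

0.2558 radians

0.02306 rev = 0.144890 rad and 381.3 arcmin = 0.110916 rad.
0.144890 + 0.110916 ≈ 0.2558 rad.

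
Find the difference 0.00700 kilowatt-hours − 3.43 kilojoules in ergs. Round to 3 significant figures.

2.18e+11 erg

0.00700 kWh = 2.52000e+11 erg and 3.43 kJ = 3.43000e+10 erg.
2.52000e+11 − 3.43000e+10 ≈ 2.18e+11 erg.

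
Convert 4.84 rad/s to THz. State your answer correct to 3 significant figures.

7.70e-13 THz

1 radian per second = 1.59155e-13 THz.
4.84 × 1.59155e-13 ≈ 7.70e-13 THz.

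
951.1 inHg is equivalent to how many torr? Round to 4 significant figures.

24160 torr

1 inHg = 25.4000 torr.
Thus 951.1 × 25.4000 ≈ 24160 torr.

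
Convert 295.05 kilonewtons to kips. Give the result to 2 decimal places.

1 kilonewton = 0.224809 kip.
Then 295.05 × 0.224809 ≈ 66.33 kip.

66.33 kip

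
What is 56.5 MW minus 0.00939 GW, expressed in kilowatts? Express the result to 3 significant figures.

47100 kilowatts

56.5 MW = 56500.0 kW and 0.00939 GW = 9390.00 kW.
56500.0 − 9390.00 ≈ 47100 kW.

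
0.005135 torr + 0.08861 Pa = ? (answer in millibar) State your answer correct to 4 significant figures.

0.005135 torr = 0.00684610 mbar and 0.08861 Pa = 0.000886100 mbar.
0.00684610 + 0.000886100 ≈ 0.007732 mbar.

0.007732 mbar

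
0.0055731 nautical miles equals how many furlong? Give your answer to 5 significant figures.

1 nmi = 9.20624 furlongs.
Thus 0.0055731 × 9.20624 ≈ 0.051307 furlong.

0.051307 furlong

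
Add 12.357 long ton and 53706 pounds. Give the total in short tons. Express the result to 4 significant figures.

12.357 long ton = 13.8398 short ton and 53706 lb = 26.8530 short ton.
13.8398 + 26.8530 ≈ 40.69 short ton.

40.69 short tons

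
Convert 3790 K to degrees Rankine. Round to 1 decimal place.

6822.0 °R

°R = K × 9/5.
Applying the formula gives 6822.0 °R.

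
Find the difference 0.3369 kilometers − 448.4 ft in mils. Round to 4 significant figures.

0.3369 km = 1.32638e+7 mil and 448.4 ft = 5.38080e+6 mil.
1.32638e+7 − 5.38080e+6 ≈ 7.883e+6 mil.

7.883e+6 mil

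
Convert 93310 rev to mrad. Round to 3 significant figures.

5.86e+8 mrad

1 rev = 6283.19 mrad.
Thus 93310 × 6283.19 ≈ 5.86e+8 mrad.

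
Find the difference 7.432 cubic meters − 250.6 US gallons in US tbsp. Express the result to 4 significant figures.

7.432 m³ = 502612 US tbsp and 250.6 US gal = 64153.6 US tbsp.
502612 − 64153.6 ≈ 438500 US tbsp.

438500 US tbsp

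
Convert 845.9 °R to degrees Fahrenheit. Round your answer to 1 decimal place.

°R = °F + 459.67.
Applying the formula gives 386.2 °F.

386.2 °F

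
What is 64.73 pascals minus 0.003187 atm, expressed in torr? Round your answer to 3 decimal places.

-1.937 torr

64.73 Pa = 0.485515 torr and 0.003187 atm = 2.42212 torr.
0.485515 − 2.42212 ≈ -1.937 torr.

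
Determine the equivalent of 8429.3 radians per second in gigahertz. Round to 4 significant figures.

1.342e-6 gigahertz

1 radian per second = 1.59155e-10 gigahertz.
8429.3 × 1.59155e-10 ≈ 1.342e-6 GHz.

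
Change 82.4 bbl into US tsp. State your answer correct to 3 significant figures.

1 bbl = 32256.0 US tsp.
82.4 × 32256.0 ≈ 2.66 × 10^6 US tsp.

2.66 × 10^6 US teaspoons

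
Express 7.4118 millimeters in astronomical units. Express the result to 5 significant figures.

1 millimeter = 6.68459 × 10^-15 au.
Then 7.4118 × 6.68459 × 10^-15 ≈ 4.9545 × 10^-14 au.

4.9545 × 10^-14 astronomical units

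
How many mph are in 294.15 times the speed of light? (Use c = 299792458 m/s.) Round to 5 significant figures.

1 c = 6.70617e+8 mph.
So 294.15 × 6.70617e+8 ≈ 1.9726e+11 mph.

1.9726e+11 mph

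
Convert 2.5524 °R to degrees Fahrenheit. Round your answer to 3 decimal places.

-457.118 °F

°R = °F + 459.67.
Applying the formula gives -457.118 °F.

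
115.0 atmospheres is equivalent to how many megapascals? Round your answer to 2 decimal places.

1 atm = 0.101325 MPa.
Then 115.0 × 0.101325 ≈ 11.65 MPa.

11.65 MPa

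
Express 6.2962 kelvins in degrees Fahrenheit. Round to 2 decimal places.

K = (°F + 459.67) × 5/9.
Applying the formula gives -448.34 °F.

-448.34 °F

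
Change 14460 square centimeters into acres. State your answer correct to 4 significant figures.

0.0003573 acre

1 cm² = 2.47105e-8 acre.
Thus 14460 × 2.47105e-8 ≈ 0.0003573 acre.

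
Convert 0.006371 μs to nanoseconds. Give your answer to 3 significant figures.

1 microsecond = 1000.00 nanoseconds.
0.006371 × 1000.00 ≈ 6.37 ns.

6.37 ns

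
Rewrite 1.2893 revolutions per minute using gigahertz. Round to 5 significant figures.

2.1488e-11 GHz

1 revolution per minute = 1.66667e-11 GHz.
Then 1.2893 × 1.66667e-11 ≈ 2.1488e-11 GHz.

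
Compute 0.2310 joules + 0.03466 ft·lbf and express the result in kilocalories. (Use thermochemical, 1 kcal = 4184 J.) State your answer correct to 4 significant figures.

0.2310 J = 5.52103 × 10^-5 kcal and 0.03466 ft·lbf = 1.12315 × 10^-5 kcal.
5.52103 × 10^-5 + 1.12315 × 10^-5 ≈ 6.644 × 10^-5 kcal.

6.644 × 10^-5 kcal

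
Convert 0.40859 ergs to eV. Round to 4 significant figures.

1 erg = 6.24151 × 10^11 eV.
0.40859 × 6.24151 × 10^11 ≈ 2.550 × 10^11 eV.

2.550 × 10^11 eV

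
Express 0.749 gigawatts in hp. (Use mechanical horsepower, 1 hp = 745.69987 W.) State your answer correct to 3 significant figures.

1.00 × 10^6 hp

1 GW = 1.34102 × 10^6 hp.
Then 0.749 × 1.34102 × 10^6 ≈ 1.00 × 10^6 hp.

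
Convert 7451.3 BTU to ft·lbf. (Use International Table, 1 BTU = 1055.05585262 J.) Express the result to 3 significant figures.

5.80e+6 ft·lbf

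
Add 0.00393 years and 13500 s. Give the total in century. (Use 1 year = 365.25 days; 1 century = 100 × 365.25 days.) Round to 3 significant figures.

4.36 × 10^-5 centuries

0.00393 yr = 3.93000 × 10^-5 century and 13500 s = 4.27789 × 10^-6 century.
3.93000 × 10^-5 + 4.27789 × 10^-6 ≈ 4.36 × 10^-5 century.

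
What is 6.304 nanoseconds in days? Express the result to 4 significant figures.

7.296 × 10^-14 days

1 nanosecond = 1.15741 × 10^-14 d.
Thus 6.304 × 1.15741 × 10^-14 ≈ 7.296 × 10^-14 d.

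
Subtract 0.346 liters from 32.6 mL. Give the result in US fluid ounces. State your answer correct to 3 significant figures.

-10.6 US fluid ounces

32.6 mL = 1.10234 US fl oz and 0.346 L = 11.6997 US fl oz.
1.10234 − 11.6997 ≈ -10.6 US fl oz.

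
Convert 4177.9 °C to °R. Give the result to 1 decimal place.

8011.9 degrees Rankine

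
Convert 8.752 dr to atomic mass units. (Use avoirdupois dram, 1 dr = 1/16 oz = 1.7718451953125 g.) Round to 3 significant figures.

1 dram = 1.06703 × 10^24 u.
So 8.752 × 1.06703 × 10^24 ≈ 9.34 × 10^24 u.

9.34 × 10^24 u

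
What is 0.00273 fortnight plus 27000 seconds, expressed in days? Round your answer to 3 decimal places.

0.351 days

0.00273 fortnight = 0.0382200 d and 27000 s = 0.312500 d.
0.0382200 + 0.312500 ≈ 0.351 d.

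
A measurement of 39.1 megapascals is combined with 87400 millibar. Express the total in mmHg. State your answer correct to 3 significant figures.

39.1 MPa = 293274 mmHg and 87400 mbar = 65555.4 mmHg.
293274 + 65555.4 ≈ 359000 mmHg.

359000 mmHg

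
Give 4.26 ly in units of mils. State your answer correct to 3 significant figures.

1.59 × 10^21 mils

1 ly = 3.72470 × 10^20 mil.
So 4.26 × 3.72470 × 10^20 ≈ 1.59 × 10^21 mil.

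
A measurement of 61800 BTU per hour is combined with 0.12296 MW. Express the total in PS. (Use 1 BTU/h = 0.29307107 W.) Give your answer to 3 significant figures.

192 PS

61800 BTU/h = 24.6252 PS and 0.12296 MW = 167.179 PS.
24.6252 + 167.179 ≈ 192 PS.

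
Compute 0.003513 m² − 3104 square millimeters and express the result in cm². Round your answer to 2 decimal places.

0.003513 m² = 35.1300 cm² and 3104 mm² = 31.0400 cm².
35.1300 − 31.0400 ≈ 4.09 cm².

4.09 square centimeters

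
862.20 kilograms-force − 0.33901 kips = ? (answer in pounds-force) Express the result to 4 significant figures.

1562 lbf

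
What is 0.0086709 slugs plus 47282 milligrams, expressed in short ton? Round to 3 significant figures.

0.000192 short tons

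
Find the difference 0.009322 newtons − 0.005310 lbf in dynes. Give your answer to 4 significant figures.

-1430 dynes

0.009322 N = 932.200 dyn and 0.005310 lbf = 2362.01 dyn.
932.200 − 2362.01 ≈ -1430 dyn.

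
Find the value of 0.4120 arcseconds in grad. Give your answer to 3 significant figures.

1 arcsec = 0.000308642 grad.
Thus 0.4120 × 0.000308642 ≈ 0.000127 grad.

0.000127 gradians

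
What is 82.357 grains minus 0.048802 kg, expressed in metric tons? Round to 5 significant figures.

-4.3465 × 10^-5 t

82.357 gr = 5.33664 × 10^-6 t and 0.048802 kg = 4.88020 × 10^-5 t.
5.33664 × 10^-6 − 4.88020 × 10^-5 ≈ -4.3465 × 10^-5 t.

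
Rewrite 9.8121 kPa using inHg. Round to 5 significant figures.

2.8975 inches of mercury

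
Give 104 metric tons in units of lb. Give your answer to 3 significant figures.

1 metric ton = 2204.62 pounds.
104 × 2204.62 ≈ 229000 lb.

229000 pounds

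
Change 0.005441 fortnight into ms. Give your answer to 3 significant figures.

1 fortnight = 1.20960e+9 ms.
0.005441 × 1.20960e+9 ≈ 6.58e+6 ms.

6.58e+6 milliseconds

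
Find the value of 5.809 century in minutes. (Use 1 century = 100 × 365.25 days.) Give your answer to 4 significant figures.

1 century = 5.25960e+7 minutes.
5.809 × 5.25960e+7 ≈ 3.055e+8 min.

3.055e+8 min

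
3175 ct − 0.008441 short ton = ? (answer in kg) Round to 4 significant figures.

-7.023 kilograms

3175 ct = 0.635000 kg and 0.008441 short ton = 7.65755 kg.
0.635000 − 7.65755 ≈ -7.023 kg.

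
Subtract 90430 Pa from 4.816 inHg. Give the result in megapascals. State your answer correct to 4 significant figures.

-0.07412 megapascals

4.816 inHg = 0.0163088 MPa and 90430 Pa = 0.0904300 MPa.
0.0163088 − 0.0904300 ≈ -0.07412 MPa.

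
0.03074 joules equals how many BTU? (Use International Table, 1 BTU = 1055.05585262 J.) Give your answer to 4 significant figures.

2.914e-5 BTU

1 J = 0.000947817 BTU.
Thus 0.03074 × 0.000947817 ≈ 2.914e-5 BTU.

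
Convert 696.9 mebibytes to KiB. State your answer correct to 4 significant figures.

713600 KiB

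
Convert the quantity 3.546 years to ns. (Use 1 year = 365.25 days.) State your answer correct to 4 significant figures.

1.119e+17 nanoseconds

1 yr = 3.15576e+16 ns.
3.546 × 3.15576e+16 ≈ 1.119e+17 ns.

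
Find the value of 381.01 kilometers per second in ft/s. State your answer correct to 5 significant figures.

1.2500 × 10^6 ft/s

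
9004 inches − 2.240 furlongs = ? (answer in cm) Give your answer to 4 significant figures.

9004 in = 22870.2 cm and 2.240 furlong = 45061.6 cm.
22870.2 − 45061.6 ≈ -22190 cm.

-22190 centimeters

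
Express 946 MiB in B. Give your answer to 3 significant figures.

1 MiB = 1.04858 × 10^6 B.
Then 946 × 1.04858 × 10^6 ≈ 9.92 × 10^8 B.

9.92 × 10^8 bytes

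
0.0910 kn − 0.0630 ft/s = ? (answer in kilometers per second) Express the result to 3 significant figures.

2.76 × 10^-5 kilometers per second

0.0910 kn = 4.68144 × 10^-5 km/s and 0.0630 ft/s = 1.92024 × 10^-5 km/s.
4.68144 × 10^-5 − 1.92024 × 10^-5 ≈ 2.76 × 10^-5 km/s.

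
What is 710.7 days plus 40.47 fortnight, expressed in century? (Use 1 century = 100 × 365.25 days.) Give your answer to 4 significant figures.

710.7 d = 0.0194579 century and 40.47 fortnight = 0.0155121 century.
0.0194579 + 0.0155121 ≈ 0.03497 century.

0.03497 centuries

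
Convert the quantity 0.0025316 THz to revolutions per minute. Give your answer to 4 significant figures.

1 terahertz = 6.00000e+13 revolutions per minute.
Thus 0.0025316 × 6.00000e+13 ≈ 1.519e+11 rpm.

1.519e+11 revolutions per minute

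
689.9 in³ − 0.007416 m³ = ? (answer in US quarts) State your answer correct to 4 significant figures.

4.110 US quarts

689.9 in³ = 11.9463 US qt and 0.007416 m³ = 7.83640 US qt.
11.9463 − 7.83640 ≈ 4.110 US qt.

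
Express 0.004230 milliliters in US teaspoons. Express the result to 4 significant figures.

1 mL = 0.202884 US tsp.
Thus 0.004230 × 0.202884 ≈ 0.0008582 US tsp.

0.0008582 US tsp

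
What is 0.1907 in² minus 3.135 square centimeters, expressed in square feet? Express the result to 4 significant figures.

0.1907 in² = 0.00132431 ft² and 3.135 cm² = 0.00337449 ft².
0.00132431 − 0.00337449 ≈ -0.002050 ft².

-0.002050 ft²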